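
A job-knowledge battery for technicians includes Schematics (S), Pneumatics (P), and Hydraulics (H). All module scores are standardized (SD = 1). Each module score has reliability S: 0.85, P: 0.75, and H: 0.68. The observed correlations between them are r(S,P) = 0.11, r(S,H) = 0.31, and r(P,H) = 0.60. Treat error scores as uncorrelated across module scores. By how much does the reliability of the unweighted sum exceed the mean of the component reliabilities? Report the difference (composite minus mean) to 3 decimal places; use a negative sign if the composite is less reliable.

Var(sum) = 3 + 2.04 = 5.04; true-score variance = 2.28 + 2.04 = 4.32; composite reliability = 0.8571.
Mean component reliability = 0.7600.
Difference = 0.8571 − 0.7600 = 0.097.

0.097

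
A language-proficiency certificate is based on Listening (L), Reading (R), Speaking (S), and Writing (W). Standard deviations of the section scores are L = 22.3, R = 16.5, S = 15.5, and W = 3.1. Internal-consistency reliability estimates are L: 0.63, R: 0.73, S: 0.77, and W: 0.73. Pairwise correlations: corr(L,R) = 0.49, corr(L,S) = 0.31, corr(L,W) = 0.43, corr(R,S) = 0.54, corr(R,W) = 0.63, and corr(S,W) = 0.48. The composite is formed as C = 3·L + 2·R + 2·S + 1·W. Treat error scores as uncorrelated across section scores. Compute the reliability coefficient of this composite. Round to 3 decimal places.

0.811

Var(C) = 3²·22.3² + 2²·16.5² + 2²·15.5² + 3.1² + 2·[6·22.3·16.5·0.49 + 6·22.3·15.5·0.31 + 3·22.3·3.1·0.43 + 4·16.5·15.5·0.54 + 2·16.5·3.1·0.63 + 2·15.5·3.1·0.48] = 6535.22 + 4953.71 = 11488.9.
With uncorrelated errors the cross-covariances are all true-score covariance, so they carry over unchanged; only the diagonal terms shrink to ρᵢσᵢ².
True-score variance = [3²·22.3²·0.63 + 2²·16.5²·0.73 + 2²·15.5²·0.77 + 3.1²·0.73] + 4953.71 = 4361.59 + 4953.71 = 9315.3.
Reliability = 9315.3 / 11488.9 = 0.811.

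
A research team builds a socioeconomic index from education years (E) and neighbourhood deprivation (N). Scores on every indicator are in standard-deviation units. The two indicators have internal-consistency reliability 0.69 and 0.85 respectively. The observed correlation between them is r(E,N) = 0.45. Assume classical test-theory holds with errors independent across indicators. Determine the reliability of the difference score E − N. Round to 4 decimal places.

Var(E−N) = 1 + 1 − 2·0.45 = 2 − 0.9 = 1.1.
Under uncorrelated errors the observed covariances equal the true-score covariances, so only the own-variance terms attenuate.
True-score variance = [0.69 + 0.85] − 0.9 = 1.54 − 0.9 = 0.64.
Reliability = 0.64 / 1.1 = 0.5818.

0.5818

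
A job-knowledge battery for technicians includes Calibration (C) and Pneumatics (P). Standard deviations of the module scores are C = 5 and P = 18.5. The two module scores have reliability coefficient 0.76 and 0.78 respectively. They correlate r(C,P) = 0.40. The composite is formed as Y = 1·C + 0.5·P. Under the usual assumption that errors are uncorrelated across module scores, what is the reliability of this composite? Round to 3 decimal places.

Var(Y) = 5² + 0.5²·18.5² + 2·[0.5·5·18.5·0.40] = 110.562 + 37 = 147.562.
Because errors are independent across components, Cov(Tᵢ,Tⱼ) = Cov(Xᵢ,Xⱼ); the off-diagonal part of the true-score variance is the same as above.
True-score variance = [5²·0.76 + 0.5²·18.5²·0.78] + 37 = 85.7387 + 37 = 122.739.
Reliability = 122.739 / 147.562 = 0.832.

0.832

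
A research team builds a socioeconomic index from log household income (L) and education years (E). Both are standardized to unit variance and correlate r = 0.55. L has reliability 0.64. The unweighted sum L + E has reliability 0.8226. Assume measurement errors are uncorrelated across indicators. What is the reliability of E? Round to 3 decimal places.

Var(L+E) = 2 + 2·0.55 = 3.100.
True-score variance = ρ_L + ρ_E + 2·0.55, so 0.8226 = (0.64 + ρ_E + 1.10) / 3.100.
ρ_E = 0.8226·3.100 − 0.64 − 1.10 = 0.810.

0.810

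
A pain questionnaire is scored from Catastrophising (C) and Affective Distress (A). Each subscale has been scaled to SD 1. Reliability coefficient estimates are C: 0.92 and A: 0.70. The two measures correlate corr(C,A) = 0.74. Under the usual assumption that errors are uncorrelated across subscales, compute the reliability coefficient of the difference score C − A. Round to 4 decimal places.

Var(C−A) = 1 + 1 − 2·0.74 = 2 − 1.48 = 0.52.
With uncorrelated errors the cross-covariances are all true-score covariance, so they carry over unchanged; only the diagonal terms shrink to ρᵢσᵢ².
True-score variance = [0.92 + 0.70] − 1.48 = 1.62 − 1.48 = 0.14.
Reliability = 0.14 / 0.52 = 0.2692.

0.2692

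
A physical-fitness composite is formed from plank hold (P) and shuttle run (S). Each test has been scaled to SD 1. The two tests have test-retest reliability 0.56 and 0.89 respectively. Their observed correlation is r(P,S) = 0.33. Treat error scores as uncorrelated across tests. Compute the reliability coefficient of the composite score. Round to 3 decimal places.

Var(P+S) = 2 + 2·[0.33] = 2 + 0.66 = 2.66.
Because errors are independent across components, Cov(Tᵢ,Tⱼ) = Cov(Xᵢ,Xⱼ); the off-diagonal part of the true-score variance is the same as above.
True-score variance = [0.56 + 0.89] + 0.66 = 1.45 + 0.66 = 2.11.
Reliability = 2.11 / 2.66 = 0.793.

0.793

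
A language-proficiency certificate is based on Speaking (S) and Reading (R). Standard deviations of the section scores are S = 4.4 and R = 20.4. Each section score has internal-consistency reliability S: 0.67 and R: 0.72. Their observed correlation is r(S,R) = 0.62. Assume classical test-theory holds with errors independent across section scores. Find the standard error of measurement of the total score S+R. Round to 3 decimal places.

11.087

Var(total) = 435.52 + 111.302 = 546.822.
True-score variance = 312.606 + 111.302 = 423.909, so reliability = 0.7752.
Error variance = 546.822 − 423.909 = 122.914; SEM = √122.914 = 11.087.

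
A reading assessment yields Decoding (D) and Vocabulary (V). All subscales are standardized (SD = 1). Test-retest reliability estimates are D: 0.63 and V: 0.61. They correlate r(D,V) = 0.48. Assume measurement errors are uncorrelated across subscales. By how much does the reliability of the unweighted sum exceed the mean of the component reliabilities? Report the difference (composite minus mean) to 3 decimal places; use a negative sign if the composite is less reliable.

Var(sum) = 2 + 0.96 = 2.96; true-score variance = 1.24 + 0.96 = 2.2; composite reliability = 0.7432.
Mean component reliability = 0.6200.
Difference = 0.7432 − 0.6200 = 0.123.

0.123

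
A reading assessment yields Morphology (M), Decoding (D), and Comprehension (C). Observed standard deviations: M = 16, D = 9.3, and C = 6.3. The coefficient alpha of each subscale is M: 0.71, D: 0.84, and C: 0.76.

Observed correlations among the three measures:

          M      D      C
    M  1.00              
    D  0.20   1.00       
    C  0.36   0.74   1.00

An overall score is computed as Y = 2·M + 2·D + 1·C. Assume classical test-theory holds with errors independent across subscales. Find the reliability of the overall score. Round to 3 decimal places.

Var(Y) = 2²·16² + 2²·9.3² + 6.3² + 2·[4·16·9.3·0.20 + 2·16·6.3·0.36 + 2·9.3·6.3·0.74] = 1409.65 + 556.658 = 1966.31.
Because errors are independent across components, Cov(Tᵢ,Tⱼ) = Cov(Xᵢ,Xⱼ); the off-diagonal part of the true-score variance is the same as above.
True-score variance = [2²·16²·0.71 + 2²·9.3²·0.84 + 6.3²·0.76] + 556.658 = 1047.81 + 556.658 = 1604.47.
Reliability = 1604.47 / 1966.31 = 0.816.

0.816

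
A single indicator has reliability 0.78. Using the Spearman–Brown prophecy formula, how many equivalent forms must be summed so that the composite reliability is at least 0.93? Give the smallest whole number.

4

k ≥ ρ*(1−ρ₁)/(ρ₁(1−ρ*)) = 0.93·0.22 / (0.78·0.07) = 3.747.
Smallest integer k = 4.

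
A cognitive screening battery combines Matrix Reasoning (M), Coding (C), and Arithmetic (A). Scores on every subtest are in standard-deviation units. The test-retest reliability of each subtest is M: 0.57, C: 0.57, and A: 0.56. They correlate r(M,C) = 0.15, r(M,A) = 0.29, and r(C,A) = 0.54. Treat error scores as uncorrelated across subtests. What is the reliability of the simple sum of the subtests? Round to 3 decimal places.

Var(M+C+A) = 3 + 2·[0.15 + 0.29 + 0.54] = 3 + 1.96 = 4.96.
Under uncorrelated errors the observed covariances equal the true-score covariances, so only the own-variance terms attenuate.
True-score variance = [0.57 + 0.57 + 0.56] + 1.96 = 1.7 + 1.96 = 3.66.
Reliability = 3.66 / 4.96 = 0.738.

0.738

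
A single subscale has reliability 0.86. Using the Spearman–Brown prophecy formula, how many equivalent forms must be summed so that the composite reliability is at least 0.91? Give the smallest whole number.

k ≥ ρ*(1−ρ₁)/(ρ₁(1−ρ*)) = 0.91·0.14 / (0.86·0.09) = 1.646.
Smallest integer k = 2.

2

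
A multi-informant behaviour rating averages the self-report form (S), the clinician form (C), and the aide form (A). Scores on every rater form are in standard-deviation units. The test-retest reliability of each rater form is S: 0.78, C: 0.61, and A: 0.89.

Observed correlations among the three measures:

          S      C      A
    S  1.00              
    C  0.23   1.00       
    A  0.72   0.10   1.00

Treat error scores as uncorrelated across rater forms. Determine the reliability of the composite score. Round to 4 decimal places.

0.8588

Var(S+C+A) = 3 + 2·[0.23 + 0.72 + 0.10] = 3 + 2.1 = 5.1.
With uncorrelated errors the cross-covariances are all true-score covariance, so they carry over unchanged; only the diagonal terms shrink to ρᵢσᵢ².
True-score variance = [0.78 + 0.61 + 0.89] + 2.1 = 2.28 + 2.1 = 4.38.
Reliability = 4.38 / 5.1 = 0.8588.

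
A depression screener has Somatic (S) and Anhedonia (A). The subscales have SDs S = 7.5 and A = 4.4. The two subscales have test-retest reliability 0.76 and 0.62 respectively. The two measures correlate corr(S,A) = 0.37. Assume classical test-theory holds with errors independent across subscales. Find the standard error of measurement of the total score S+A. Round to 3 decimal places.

4.567

Var(total) = 75.61 + 24.42 = 100.03.
True-score variance = 54.7532 + 24.42 = 79.1732, so reliability = 0.7915.
Error variance = 100.03 − 79.1732 = 20.8568; SEM = √20.8568 = 4.567.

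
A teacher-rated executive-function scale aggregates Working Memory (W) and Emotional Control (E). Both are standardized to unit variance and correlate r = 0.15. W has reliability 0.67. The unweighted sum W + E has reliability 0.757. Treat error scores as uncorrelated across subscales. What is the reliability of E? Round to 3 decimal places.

Var(W+E) = 2 + 2·0.15 = 2.300.
True-score variance = ρ_W + ρ_E + 2·0.15, so 0.757 = (0.67 + ρ_E + 0.30) / 2.300.
ρ_E = 0.757·2.300 − 0.67 − 0.30 = 0.771.

0.771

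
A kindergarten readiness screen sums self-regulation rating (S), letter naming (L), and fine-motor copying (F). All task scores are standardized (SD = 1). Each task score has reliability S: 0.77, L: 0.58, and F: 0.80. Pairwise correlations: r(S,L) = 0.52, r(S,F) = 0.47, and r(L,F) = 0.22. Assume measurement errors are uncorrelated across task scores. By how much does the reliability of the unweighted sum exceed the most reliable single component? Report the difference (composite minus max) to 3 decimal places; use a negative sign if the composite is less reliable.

Var(sum) = 3 + 2.42 = 5.42; true-score variance = 2.15 + 2.42 = 4.57; composite reliability = 0.8432.
Max component reliability = 0.8000.
Difference = 0.8432 − 0.8000 = 0.043.

0.043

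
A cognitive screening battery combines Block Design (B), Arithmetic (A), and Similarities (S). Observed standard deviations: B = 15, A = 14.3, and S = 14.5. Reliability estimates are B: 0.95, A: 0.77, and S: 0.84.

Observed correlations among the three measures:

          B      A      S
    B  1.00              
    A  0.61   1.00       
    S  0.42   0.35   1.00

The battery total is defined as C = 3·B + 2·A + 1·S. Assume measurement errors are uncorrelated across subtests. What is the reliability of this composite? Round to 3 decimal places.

0.941

Var(C) = 3²·15² + 2²·14.3² + 14.5² + 2·[6·15·14.3·0.61 + 3·15·14.5·0.42 + 2·14.3·14.5·0.35] = 3053.21 + 2408.53 = 5461.74.
Under uncorrelated errors the observed covariances equal the true-score covariances, so only the own-variance terms attenuate.
True-score variance = [3²·15²·0.95 + 2²·14.3²·0.77 + 14.5²·0.84] + 2408.53 = 2730.19 + 2408.53 = 5138.72.
Reliability = 5138.72 / 5461.74 = 0.941.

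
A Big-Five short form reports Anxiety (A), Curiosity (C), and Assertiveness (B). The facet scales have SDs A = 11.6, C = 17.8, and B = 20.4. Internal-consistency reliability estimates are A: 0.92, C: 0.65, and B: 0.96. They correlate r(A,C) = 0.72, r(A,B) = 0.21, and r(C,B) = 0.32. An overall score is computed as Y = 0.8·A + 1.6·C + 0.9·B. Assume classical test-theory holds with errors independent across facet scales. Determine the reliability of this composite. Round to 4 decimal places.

Var(Y) = 0.8²·11.6² + 1.6²·17.8² + 0.9²·20.4² + 2·[1.28·11.6·17.8·0.72 + 0.72·11.6·20.4·0.21 + 1.44·17.8·20.4·0.32] = 1234.32 + 786.795 = 2021.11.
With uncorrelated errors the cross-covariances are all true-score covariance, so they carry over unchanged; only the diagonal terms shrink to ρᵢσᵢ².
True-score variance = [0.8²·11.6²·0.92 + 1.6²·17.8²·0.65 + 0.9²·20.4²·0.96] + 786.795 = 930.057 + 786.795 = 1716.85.
Reliability = 1716.85 / 2021.11 = 0.8495.

0.8495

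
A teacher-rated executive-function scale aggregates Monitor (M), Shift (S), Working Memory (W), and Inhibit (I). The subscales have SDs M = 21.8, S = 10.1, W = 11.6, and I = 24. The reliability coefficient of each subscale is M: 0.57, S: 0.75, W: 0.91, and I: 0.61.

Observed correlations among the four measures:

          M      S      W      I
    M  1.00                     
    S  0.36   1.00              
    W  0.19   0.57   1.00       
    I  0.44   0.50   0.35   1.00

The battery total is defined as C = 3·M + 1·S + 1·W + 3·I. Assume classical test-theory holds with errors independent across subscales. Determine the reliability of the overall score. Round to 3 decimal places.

0.757

Var(C) = 3²·21.8² + 10.1² + 11.6² + 3²·24² + 2·[3·21.8·10.1·0.36 + 3·21.8·11.6·0.19 + 9·21.8·24·0.44 + 10.1·11.6·0.57 + 3·10.1·24·0.50 + 3·11.6·24·0.35] = 9697.73 + 6353.02 = 16050.7.
Because errors are independent across components, Cov(Tᵢ,Tⱼ) = Cov(Xᵢ,Xⱼ); the off-diagonal part of the true-score variance is the same as above.
True-score variance = [3²·21.8²·0.57 + 10.1²·0.75 + 11.6²·0.91 + 3²·24²·0.61] + 6353.02 = 5799.18 + 6353.02 = 12152.2.
Reliability = 12152.2 / 16050.7 = 0.757.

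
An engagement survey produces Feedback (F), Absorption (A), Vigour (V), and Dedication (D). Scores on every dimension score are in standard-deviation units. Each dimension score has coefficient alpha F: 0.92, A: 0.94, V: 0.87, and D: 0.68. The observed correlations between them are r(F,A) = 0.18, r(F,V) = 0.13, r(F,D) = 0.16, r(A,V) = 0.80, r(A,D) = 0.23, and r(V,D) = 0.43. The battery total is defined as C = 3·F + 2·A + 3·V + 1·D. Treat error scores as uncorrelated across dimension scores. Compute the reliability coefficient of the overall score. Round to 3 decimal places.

Var(C) = 3² + 2² + 3² + 1 + 2·[6·0.18 + 9·0.13 + 3·0.16 + 6·0.80 + 2·0.23 + 3·0.43] = 23 + 18.56 = 41.56.
With uncorrelated errors the cross-covariances are all true-score covariance, so they carry over unchanged; only the diagonal terms shrink to ρᵢσᵢ².
True-score variance = [3²·0.92 + 2²·0.94 + 3²·0.87 + 0.68] + 18.56 = 20.55 + 18.56 = 39.11.
Reliability = 39.11 / 41.56 = 0.941.

0.941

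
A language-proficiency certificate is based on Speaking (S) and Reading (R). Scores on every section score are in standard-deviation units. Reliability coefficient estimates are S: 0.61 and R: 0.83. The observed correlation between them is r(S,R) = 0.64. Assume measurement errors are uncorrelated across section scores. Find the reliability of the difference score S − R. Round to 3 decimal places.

0.222

Var(S−R) = 1 + 1 − 2·0.64 = 2 − 1.28 = 0.72.
With uncorrelated errors the cross-covariances are all true-score covariance, so they carry over unchanged; only the diagonal terms shrink to ρᵢσᵢ².
True-score variance = [0.61 + 0.83] − 1.28 = 1.44 − 1.28 = 0.16.
Reliability = 0.16 / 0.72 = 0.222.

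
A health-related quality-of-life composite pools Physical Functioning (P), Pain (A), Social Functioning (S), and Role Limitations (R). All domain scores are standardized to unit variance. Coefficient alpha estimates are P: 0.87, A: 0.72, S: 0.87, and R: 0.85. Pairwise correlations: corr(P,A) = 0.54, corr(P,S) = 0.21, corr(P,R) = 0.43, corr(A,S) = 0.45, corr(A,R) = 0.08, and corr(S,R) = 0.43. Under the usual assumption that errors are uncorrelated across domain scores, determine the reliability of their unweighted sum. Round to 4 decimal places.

Var(P+A+S+R) = 4 + 2·[0.54 + 0.21 + 0.43 + 0.45 + 0.08 + 0.43] = 4 + 4.28 = 8.28.
With uncorrelated errors the cross-covariances are all true-score covariance, so they carry over unchanged; only the diagonal terms shrink to ρᵢσᵢ².
True-score variance = [0.87 + 0.72 + 0.87 + 0.85] + 4.28 = 3.31 + 4.28 = 7.59.
Reliability = 7.59 / 8.28 = 0.9167.

0.9167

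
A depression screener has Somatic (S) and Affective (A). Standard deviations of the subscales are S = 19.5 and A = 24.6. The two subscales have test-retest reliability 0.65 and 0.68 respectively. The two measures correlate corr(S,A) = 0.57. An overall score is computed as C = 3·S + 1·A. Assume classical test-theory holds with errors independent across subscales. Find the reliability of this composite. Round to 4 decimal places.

0.7545

Var(C) = 3²·19.5² + 24.6² + 2·[3·19.5·24.6·0.57] = 4027.41 + 1640.57 = 5667.98.
Because errors are independent across components, Cov(Tᵢ,Tⱼ) = Cov(Xᵢ,Xⱼ); the off-diagonal part of the true-score variance is the same as above.
True-score variance = [3²·19.5²·0.65 + 24.6²·0.68] + 1640.57 = 2635.97 + 1640.57 = 4276.55.
Reliability = 4276.55 / 5667.98 = 0.7545.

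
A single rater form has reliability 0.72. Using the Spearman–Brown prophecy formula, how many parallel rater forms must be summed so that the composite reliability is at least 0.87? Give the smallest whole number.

k ≥ ρ*(1−ρ₁)/(ρ₁(1−ρ*)) = 0.87·0.28 / (0.72·0.13) = 2.603.
Smallest integer k = 3.

3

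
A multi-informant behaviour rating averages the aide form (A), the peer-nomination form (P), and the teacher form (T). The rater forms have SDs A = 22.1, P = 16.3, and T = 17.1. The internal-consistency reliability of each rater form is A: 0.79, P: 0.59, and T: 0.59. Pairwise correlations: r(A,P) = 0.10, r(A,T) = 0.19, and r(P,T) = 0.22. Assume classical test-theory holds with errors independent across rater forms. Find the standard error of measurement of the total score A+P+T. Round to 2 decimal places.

Var(total) = 1046.51 + 338.293 = 1384.8.
True-score variance = 715.123 + 338.293 = 1053.42, so reliability = 0.7607.
Error variance = 1384.8 − 1053.42 = 331.387; SEM = √331.387 = 18.20.

18.20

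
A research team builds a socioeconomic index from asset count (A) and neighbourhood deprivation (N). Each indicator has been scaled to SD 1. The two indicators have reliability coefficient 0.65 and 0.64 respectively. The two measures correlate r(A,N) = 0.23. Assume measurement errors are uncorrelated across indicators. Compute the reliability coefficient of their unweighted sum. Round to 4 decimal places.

Var(A+N) = 2 + 2·[0.23] = 2 + 0.46 = 2.46.
Under uncorrelated errors the observed covariances equal the true-score covariances, so only the own-variance terms attenuate.
True-score variance = [0.65 + 0.64] + 0.46 = 1.29 + 0.46 = 1.75.
Reliability = 1.75 / 2.46 = 0.7114.

0.7114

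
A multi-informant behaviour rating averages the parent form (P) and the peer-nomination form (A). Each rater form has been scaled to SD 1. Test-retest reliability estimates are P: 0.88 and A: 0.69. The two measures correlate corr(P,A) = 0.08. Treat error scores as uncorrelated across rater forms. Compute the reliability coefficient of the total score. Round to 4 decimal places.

0.8009

Var(P+A) = 2 + 2·[0.08] = 2 + 0.16 = 2.16.
Because errors are independent across components, Cov(Tᵢ,Tⱼ) = Cov(Xᵢ,Xⱼ); the off-diagonal part of the true-score variance is the same as above.
True-score variance = [0.88 + 0.69] + 0.16 = 1.57 + 0.16 = 1.73.
Reliability = 1.73 / 2.16 = 0.8009.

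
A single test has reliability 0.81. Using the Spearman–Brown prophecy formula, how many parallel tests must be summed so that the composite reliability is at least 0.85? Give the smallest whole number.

k ≥ ρ*(1−ρ₁)/(ρ₁(1−ρ*)) = 0.85·0.19 / (0.81·0.15) = 1.329.
Smallest integer k = 2.

2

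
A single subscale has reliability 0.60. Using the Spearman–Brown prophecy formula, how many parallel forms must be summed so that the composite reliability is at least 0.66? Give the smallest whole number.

k ≥ ρ*(1−ρ₁)/(ρ₁(1−ρ*)) = 0.66·0.40 / (0.60·0.34) = 1.294.
Smallest integer k = 2.

2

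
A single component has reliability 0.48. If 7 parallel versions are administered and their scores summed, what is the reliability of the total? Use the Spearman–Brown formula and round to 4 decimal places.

ρ_k = kρ / (1 + (k−1)ρ) = 7·0.48 / (1 + 6·0.48) = 3.360 / 3.880 = 0.8660.

0.8660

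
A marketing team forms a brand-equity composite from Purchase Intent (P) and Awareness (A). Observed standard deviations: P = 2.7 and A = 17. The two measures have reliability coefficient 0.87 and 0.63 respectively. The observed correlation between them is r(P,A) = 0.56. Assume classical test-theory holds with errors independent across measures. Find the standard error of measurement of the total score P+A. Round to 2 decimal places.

Var(total) = 296.29 + 51.408 = 347.698.
True-score variance = 188.412 + 51.408 = 239.82, so reliability = 0.6897.
Error variance = 347.698 − 239.82 = 107.878; SEM = √107.878 = 10.39.

10.39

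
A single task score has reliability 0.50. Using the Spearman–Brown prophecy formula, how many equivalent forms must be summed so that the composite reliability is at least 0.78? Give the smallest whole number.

k ≥ ρ*(1−ρ₁)/(ρ₁(1−ρ*)) = 0.78·0.50 / (0.50·0.22) = 3.545.
Smallest integer k = 4.

4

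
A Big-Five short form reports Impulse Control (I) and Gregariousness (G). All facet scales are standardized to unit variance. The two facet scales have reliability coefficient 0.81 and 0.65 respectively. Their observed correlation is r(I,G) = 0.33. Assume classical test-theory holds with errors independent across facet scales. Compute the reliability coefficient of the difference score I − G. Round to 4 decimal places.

Var(I−G) = 1 + 1 − 2·0.33 = 2 − 0.66 = 1.34.
Because errors are independent across components, Cov(Tᵢ,Tⱼ) = Cov(Xᵢ,Xⱼ); the off-diagonal part of the true-score variance is the same as above.
True-score variance = [0.81 + 0.65] − 0.66 = 1.46 − 0.66 = 0.8.
Reliability = 0.8 / 1.34 = 0.5970.

0.5970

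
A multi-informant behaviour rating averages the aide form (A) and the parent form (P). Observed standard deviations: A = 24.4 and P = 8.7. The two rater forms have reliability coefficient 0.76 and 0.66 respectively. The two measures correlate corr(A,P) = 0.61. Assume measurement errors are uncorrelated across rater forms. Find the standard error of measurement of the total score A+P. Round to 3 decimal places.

Var(total) = 671.05 + 258.982 = 930.032.
True-score variance = 502.429 + 258.982 = 761.411, so reliability = 0.8187.
Error variance = 930.032 − 761.411 = 168.621; SEM = √168.621 = 12.985.

12.985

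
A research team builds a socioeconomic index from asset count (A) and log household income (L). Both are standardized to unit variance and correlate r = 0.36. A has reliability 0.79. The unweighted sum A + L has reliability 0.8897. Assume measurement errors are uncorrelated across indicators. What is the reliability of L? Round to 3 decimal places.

Var(A+L) = 2 + 2·0.36 = 2.720.
True-score variance = ρ_A + ρ_L + 2·0.36, so 0.8897 = (0.79 + ρ_L + 0.72) / 2.720.
ρ_L = 0.8897·2.720 − 0.79 − 0.72 = 0.910.

0.910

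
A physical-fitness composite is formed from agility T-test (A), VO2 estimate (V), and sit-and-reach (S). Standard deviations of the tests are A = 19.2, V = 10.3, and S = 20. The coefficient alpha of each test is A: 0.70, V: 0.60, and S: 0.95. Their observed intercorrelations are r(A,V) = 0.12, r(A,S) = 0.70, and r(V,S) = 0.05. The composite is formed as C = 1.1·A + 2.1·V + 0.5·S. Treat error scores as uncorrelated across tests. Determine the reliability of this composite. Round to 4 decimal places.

Var(C) = 1.1²·19.2² + 2.1²·10.3² + 0.5²·20² + 2·[2.31·19.2·10.3·0.12 + 0.55·19.2·20·0.70 + 1.05·10.3·20·0.05] = 1013.91 + 426.948 = 1440.86.
With uncorrelated errors the cross-covariances are all true-score covariance, so they carry over unchanged; only the diagonal terms shrink to ρᵢσᵢ².
True-score variance = [1.1²·19.2²·0.70 + 2.1²·10.3²·0.60 + 0.5²·20²·0.95] + 426.948 = 687.952 + 426.948 = 1114.9.
Reliability = 1114.9 / 1440.86 = 0.7738.

0.7738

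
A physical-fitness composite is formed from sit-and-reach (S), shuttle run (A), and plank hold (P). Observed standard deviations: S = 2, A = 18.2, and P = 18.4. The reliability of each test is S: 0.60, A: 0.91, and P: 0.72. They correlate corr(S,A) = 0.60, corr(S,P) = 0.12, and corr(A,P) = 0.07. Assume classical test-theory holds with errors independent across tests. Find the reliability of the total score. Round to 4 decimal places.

0.8368

Var(S+A+P) = 2² + 18.2² + 18.4² + 2·[2·18.2·0.60 + 2·18.4·0.12 + 18.2·18.4·0.07] = 673.8 + 99.3952 = 773.195.
Because errors are independent across components, Cov(Tᵢ,Tⱼ) = Cov(Xᵢ,Xⱼ); the off-diagonal part of the true-score variance is the same as above.
True-score variance = [2²·0.60 + 18.2²·0.91 + 18.4²·0.72] + 99.3952 = 547.592 + 99.3952 = 646.987.
Reliability = 646.987 / 773.195 = 0.8368.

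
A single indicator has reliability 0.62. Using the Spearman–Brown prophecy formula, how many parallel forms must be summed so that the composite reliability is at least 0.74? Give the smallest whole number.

k ≥ ρ*(1−ρ₁)/(ρ₁(1−ρ*)) = 0.74·0.38 / (0.62·0.26) = 1.744.
Smallest integer k = 2.

2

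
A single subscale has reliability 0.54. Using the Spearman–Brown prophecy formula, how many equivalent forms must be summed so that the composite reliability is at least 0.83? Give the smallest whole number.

k ≥ ρ*(1−ρ₁)/(ρ₁(1−ρ*)) = 0.83·0.46 / (0.54·0.17) = 4.159.
Smallest integer k = 5.

5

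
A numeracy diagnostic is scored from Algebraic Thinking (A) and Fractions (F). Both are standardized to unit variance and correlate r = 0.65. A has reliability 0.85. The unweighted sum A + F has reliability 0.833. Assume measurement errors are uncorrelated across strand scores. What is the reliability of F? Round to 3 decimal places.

Var(A+F) = 2 + 2·0.65 = 3.300.
True-score variance = ρ_A + ρ_F + 2·0.65, so 0.833 = (0.85 + ρ_F + 1.30) / 3.300.
ρ_F = 0.833·3.300 − 0.85 − 1.30 = 0.599.

0.599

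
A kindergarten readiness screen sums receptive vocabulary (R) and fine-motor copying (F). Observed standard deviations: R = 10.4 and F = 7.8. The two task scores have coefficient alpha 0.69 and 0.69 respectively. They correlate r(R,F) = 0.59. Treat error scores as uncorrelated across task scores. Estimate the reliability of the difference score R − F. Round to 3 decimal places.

0.285

Var(R−F) = 10.4² + 7.8² − 2·10.4·7.8·0.59 = 169 − 95.7216 = 73.2784.
Under uncorrelated errors the observed covariances equal the true-score covariances, so only the own-variance terms attenuate.
True-score variance = [10.4²·0.69 + 7.8²·0.69] − 95.7216 = 116.61 − 95.7216 = 20.8884.
Reliability = 20.8884 / 73.2784 = 0.285.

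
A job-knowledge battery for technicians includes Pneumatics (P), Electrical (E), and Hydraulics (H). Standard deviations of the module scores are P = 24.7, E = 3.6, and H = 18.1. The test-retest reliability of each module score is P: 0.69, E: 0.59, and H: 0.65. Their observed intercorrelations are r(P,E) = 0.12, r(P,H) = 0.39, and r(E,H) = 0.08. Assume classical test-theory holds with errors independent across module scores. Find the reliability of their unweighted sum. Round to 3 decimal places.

Var(P+E+H) = 24.7² + 3.6² + 18.1² + 2·[24.7·3.6·0.12 + 24.7·18.1·0.39 + 3.6·18.1·0.08] = 950.66 + 380.481 = 1331.14.
Under uncorrelated errors the observed covariances equal the true-score covariances, so only the own-variance terms attenuate.
True-score variance = [24.7²·0.69 + 3.6²·0.59 + 18.1²·0.65] + 380.481 = 641.555 + 380.481 = 1022.04.
Reliability = 1022.04 / 1331.14 = 0.768.

0.768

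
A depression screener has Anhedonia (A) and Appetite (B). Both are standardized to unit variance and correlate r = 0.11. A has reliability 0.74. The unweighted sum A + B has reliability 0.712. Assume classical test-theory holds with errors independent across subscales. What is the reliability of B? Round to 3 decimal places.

0.621

Var(A+B) = 2 + 2·0.11 = 2.220.
True-score variance = ρ_A + ρ_B + 2·0.11, so 0.712 = (0.74 + ρ_B + 0.22) / 2.220.
ρ_B = 0.712·2.220 − 0.74 − 0.22 = 0.621.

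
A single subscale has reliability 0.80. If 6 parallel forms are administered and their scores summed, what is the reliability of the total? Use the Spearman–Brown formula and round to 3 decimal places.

0.960

ρ_k = kρ / (1 + (k−1)ρ) = 6·0.80 / (1 + 5·0.80) = 4.800 / 5.000 = 0.960.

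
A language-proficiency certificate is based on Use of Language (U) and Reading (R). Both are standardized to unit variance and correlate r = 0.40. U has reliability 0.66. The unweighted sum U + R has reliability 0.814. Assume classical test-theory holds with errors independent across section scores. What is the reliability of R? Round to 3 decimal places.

Var(U+R) = 2 + 2·0.40 = 2.800.
True-score variance = ρ_U + ρ_R + 2·0.40, so 0.814 = (0.66 + ρ_R + 0.80) / 2.800.
ρ_R = 0.814·2.800 − 0.66 − 0.80 = 0.819.

0.819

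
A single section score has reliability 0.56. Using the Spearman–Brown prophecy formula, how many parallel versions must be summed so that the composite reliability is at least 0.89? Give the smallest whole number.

k ≥ ρ*(1−ρ₁)/(ρ₁(1−ρ*)) = 0.89·0.44 / (0.56·0.11) = 6.357.
Smallest integer k = 7.

7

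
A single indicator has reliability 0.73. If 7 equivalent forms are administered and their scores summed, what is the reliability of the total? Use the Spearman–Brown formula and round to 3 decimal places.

ρ_k = kρ / (1 + (k−1)ρ) = 7·0.73 / (1 + 6·0.73) = 5.110 / 5.380 = 0.950.

0.950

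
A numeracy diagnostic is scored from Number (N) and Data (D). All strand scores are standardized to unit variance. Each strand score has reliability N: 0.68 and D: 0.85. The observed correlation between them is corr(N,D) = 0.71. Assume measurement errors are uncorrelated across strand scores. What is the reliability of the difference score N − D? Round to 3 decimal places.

0.190

Var(N−D) = 1 + 1 − 2·0.71 = 2 − 1.42 = 0.58.
Under uncorrelated errors the observed covariances equal the true-score covariances, so only the own-variance terms attenuate.
True-score variance = [0.68 + 0.85] − 1.42 = 1.53 − 1.42 = 0.11.
Reliability = 0.11 / 0.58 = 0.190.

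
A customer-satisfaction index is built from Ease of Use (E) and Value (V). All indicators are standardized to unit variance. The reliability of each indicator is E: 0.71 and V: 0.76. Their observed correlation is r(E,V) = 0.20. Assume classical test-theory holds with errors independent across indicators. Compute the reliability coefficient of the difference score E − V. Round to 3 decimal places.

Var(E−V) = 1 + 1 − 2·0.20 = 2 − 0.4 = 1.6.
With uncorrelated errors the cross-covariances are all true-score covariance, so they carry over unchanged; only the diagonal terms shrink to ρᵢσᵢ².
True-score variance = [0.71 + 0.76] − 0.4 = 1.47 − 0.4 = 1.07.
Reliability = 1.07 / 1.6 = 0.669.

0.669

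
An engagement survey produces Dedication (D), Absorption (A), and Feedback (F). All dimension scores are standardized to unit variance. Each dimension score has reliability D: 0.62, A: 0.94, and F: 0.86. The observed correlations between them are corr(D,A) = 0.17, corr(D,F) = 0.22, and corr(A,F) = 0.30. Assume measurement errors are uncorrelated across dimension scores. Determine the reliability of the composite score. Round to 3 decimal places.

Var(D+A+F) = 3 + 2·[0.17 + 0.22 + 0.30] = 3 + 1.38 = 4.38.
Because errors are independent across components, Cov(Tᵢ,Tⱼ) = Cov(Xᵢ,Xⱼ); the off-diagonal part of the true-score variance is the same as above.
True-score variance = [0.62 + 0.94 + 0.86] + 1.38 = 2.42 + 1.38 = 3.8.
Reliability = 3.8 / 4.38 = 0.868.

0.868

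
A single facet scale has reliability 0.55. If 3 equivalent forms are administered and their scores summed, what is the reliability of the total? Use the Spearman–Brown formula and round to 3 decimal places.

0.786

ρ_k = kρ / (1 + (k−1)ρ) = 3·0.55 / (1 + 2·0.55) = 1.650 / 2.100 = 0.786.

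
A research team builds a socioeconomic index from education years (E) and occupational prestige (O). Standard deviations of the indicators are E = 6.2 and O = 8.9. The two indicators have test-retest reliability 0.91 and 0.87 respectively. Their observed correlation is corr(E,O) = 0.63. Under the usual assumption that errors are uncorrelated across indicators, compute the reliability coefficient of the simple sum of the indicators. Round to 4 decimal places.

0.9265

Var(E+O) = 6.2² + 8.9² + 2·[6.2·8.9·0.63] = 117.65 + 69.5268 = 187.177.
Because errors are independent across components, Cov(Tᵢ,Tⱼ) = Cov(Xᵢ,Xⱼ); the off-diagonal part of the true-score variance is the same as above.
True-score variance = [6.2²·0.91 + 8.9²·0.87] + 69.5268 = 103.893 + 69.5268 = 173.42.
Reliability = 173.42 / 187.177 = 0.9265.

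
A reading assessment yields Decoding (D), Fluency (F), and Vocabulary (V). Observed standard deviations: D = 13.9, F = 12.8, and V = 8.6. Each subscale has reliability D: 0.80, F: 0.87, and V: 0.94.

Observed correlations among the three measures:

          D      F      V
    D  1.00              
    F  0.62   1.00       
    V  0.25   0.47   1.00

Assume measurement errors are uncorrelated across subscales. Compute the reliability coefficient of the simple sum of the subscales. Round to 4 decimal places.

0.9210

Var(D+F+V) = 13.9² + 12.8² + 8.6² + 2·[13.9·12.8·0.62 + 13.9·8.6·0.25 + 12.8·8.6·0.47] = 431.01 + 383.866 = 814.876.
Under uncorrelated errors the observed covariances equal the true-score covariances, so only the own-variance terms attenuate.
True-score variance = [13.9²·0.80 + 12.8²·0.87 + 8.6²·0.94] + 383.866 = 366.631 + 383.866 = 750.497.
Reliability = 750.497 / 814.876 = 0.9210.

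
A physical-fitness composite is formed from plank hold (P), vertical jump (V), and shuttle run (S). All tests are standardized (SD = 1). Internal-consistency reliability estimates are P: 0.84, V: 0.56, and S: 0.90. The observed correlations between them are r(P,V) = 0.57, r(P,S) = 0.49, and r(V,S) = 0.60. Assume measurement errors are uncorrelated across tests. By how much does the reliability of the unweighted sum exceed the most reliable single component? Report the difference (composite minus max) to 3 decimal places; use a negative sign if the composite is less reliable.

Var(sum) = 3 + 3.32 = 6.32; true-score variance = 2.3 + 3.32 = 5.62; composite reliability = 0.8892.
Max component reliability = 0.9000.
Difference = 0.8892 − 0.9000 = -0.011.

-0.011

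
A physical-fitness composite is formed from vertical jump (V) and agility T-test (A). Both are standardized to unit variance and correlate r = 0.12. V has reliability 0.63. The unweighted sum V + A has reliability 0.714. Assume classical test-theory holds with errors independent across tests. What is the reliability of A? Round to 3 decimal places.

Var(V+A) = 2 + 2·0.12 = 2.240.
True-score variance = ρ_V + ρ_A + 2·0.12, so 0.714 = (0.63 + ρ_A + 0.24) / 2.240.
ρ_A = 0.714·2.240 − 0.63 − 0.24 = 0.729.

0.729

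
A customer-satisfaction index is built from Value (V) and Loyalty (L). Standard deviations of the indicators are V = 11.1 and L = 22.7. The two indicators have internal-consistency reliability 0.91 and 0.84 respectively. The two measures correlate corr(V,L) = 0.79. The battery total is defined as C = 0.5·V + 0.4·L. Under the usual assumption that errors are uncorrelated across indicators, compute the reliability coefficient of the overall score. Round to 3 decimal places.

0.917

Var(C) = 0.5²·11.1² + 0.4²·22.7² + 2·[0.2·11.1·22.7·0.79] = 113.249 + 79.6225 = 192.871.
Under uncorrelated errors the observed covariances equal the true-score covariances, so only the own-variance terms attenuate.
True-score variance = [0.5²·11.1²·0.91 + 0.4²·22.7²·0.84] + 79.6225 = 97.2853 + 79.6225 = 176.908.
Reliability = 176.908 / 192.871 = 0.917.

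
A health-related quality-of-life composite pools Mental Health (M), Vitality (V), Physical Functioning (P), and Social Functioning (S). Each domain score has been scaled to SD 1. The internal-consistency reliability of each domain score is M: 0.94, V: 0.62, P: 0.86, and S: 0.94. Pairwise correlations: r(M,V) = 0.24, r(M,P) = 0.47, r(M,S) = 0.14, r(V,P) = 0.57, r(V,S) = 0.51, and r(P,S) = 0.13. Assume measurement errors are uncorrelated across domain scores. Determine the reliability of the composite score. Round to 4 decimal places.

Var(M+V+P+S) = 4 + 2·[0.24 + 0.47 + 0.14 + 0.57 + 0.51 + 0.13] = 4 + 4.12 = 8.12.
With uncorrelated errors the cross-covariances are all true-score covariance, so they carry over unchanged; only the diagonal terms shrink to ρᵢσᵢ².
True-score variance = [0.94 + 0.62 + 0.86 + 0.94] + 4.12 = 3.36 + 4.12 = 7.48.
Reliability = 7.48 / 8.12 = 0.9212.

0.9212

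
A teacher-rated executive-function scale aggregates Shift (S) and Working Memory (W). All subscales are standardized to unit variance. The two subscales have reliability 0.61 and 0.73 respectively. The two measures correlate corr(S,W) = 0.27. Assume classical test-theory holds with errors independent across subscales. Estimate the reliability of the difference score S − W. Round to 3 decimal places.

Var(S−W) = 1 + 1 − 2·0.27 = 2 − 0.54 = 1.46.
With uncorrelated errors the cross-covariances are all true-score covariance, so they carry over unchanged; only the diagonal terms shrink to ρᵢσᵢ².
True-score variance = [0.61 + 0.73] − 0.54 = 1.34 − 0.54 = 0.8.
Reliability = 0.8 / 1.46 = 0.548.

0.548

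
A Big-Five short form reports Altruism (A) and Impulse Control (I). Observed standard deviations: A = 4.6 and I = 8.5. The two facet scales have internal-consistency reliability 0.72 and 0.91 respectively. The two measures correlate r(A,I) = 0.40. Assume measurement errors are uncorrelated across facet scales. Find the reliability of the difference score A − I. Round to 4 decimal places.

0.8000

Var(A−I) = 4.6² + 8.5² − 2·4.6·8.5·0.40 = 93.41 − 31.28 = 62.13.
Under uncorrelated errors the observed covariances equal the true-score covariances, so only the own-variance terms attenuate.
True-score variance = [4.6²·0.72 + 8.5²·0.91] − 31.28 = 80.9827 − 31.28 = 49.7027.
Reliability = 49.7027 / 62.13 = 0.8000.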